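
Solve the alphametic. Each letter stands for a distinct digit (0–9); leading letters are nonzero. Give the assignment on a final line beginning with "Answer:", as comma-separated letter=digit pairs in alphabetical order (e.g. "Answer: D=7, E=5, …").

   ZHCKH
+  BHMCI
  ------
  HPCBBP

Step 1. [col 1: H + I ≡ P (mod 10)] no forcing yet in column 1 (carry-in 0); I=9 is free and consistent — try it ⇒ I=9.
Step 2. [col 1: H + I ≡ P (mod 10)] several values work for P in column 1 (H + I ≡ P (mod 10), carry-in 0); try P=0, so P=0.
Step 3. [col 1: H + I ≡ P (mod 10)] from column 1 (I=9, P=0, carry-in 0, digits 0,9 already taken and all letters distinct): H must equal 1. So H=1.
Step 4. [col 2: K + C ≡ B (mod 10)] several values work for K in column 2 (K + C ≡ B (mod 10), carry-in 1); try K=4. So K=4.
Step 5. [col 2: K + C ≡ B (mod 10)] several values work for C in column 2 (K + C ≡ B (mod 10), carry-in 1); try C=2 ⇒ C=2.
Step 6. [col 2: K + C ≡ B (mod 10)] column 2: given K=4, C=2, carry-in 1, and digits 0,1,2,4,9 already taken and all letters distinct, K+C≡B (mod 10) forces B=7, so B=7.
Step 7. [col 3: C + M ≡ B (mod 10)] from column 3 (C=2, B=7, carry-in 0, digits 0,1,2,4,7,9 already taken and all letters distinct): M must equal 5. So M=5.
Step 8. [col 5: Z + B ≡ P (mod 10)] in column 5 we have Z+B≡P with carry-in 0; given B=7, P=0 and digits 0,1,2,4,5,7,9 already taken and all letters distinct, that pins Z to 3, so Z=3.

Answer: B=7, C=2, H=1, I=9, K=4, M=5, P=0, Z=3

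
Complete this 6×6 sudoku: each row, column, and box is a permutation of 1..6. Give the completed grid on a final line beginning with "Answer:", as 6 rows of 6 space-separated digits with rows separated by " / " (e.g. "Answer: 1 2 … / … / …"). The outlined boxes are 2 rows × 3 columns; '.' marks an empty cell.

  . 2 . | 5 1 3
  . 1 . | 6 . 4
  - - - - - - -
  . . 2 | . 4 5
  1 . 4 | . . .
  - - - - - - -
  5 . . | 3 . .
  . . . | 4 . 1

Step 1. [r1c3∈{6}] nothing but 6 survives at r1c3, so r1c3=6.
Step 2. [r4c5∈{2,3,6}] across col 5, 3 lands solely at r4c5. So r4c5=3.
Step 3. [r4c6∈{2,6}] box 4 places 6 nowhere but r4c6. So r4c6=6.
Step 4. [r6c1∈{2,3,6}] r6c1 is the only open cell in col 1 admitting 2. So r6c1=2.
Step 5. [r6c3∈{3}] nothing but 3 survives at r6c3 ⇒ r6c3=3.
Step 6. [r6c2∈{6}] r6c2 has the single candidate 6 ⇒ r6c2=6.
Step 7. [r5c5∈{2,6}] across row 5, 6 lands solely at r5c5, so r5c5=6.
Step 8. [r3c2∈{3}] r3c2 is down to just 3. So r3c2=3.
Step 9. [r5c3∈{1}] only 1 remains possible at r5c3, so r5c3=1.
Step 10. [r1c1∈{4}] r1c1 is down to just 4. So r1c1=4.
Step 11. [r4c4∈{2}] r4c4 has the single candidate 2. So r4c4=2.
Step 12. [r2c3∈{5}] only 5 remains possible at r2c3 ⇒ r2c3=5.
Step 13. [r5c6∈{2}] r5c6 is down to just 2, so r5c6=2.
Step 14. [r5c2∈{4}] r5c2 is down to just 4, so r5c2=4.
Step 15. [r3c1∈{6}] only 6 remains possible at r3c1, so r3c1=6.
Step 16. [r4c2∈{5}] r4c2's peers cover all but 5 ⇒ r4c2=5.
Step 17. [r3c4∈{1}] r3c4's peers cover all but 1 ⇒ r3c4=1.
Step 18. [r2c1∈{3}] r2c1's peers cover all but 3. So r2c1=3.
Step 19. [r6c5∈{5}] nothing but 5 survives at r6c5. So r6c5=5.
Step 20. [r2c5∈{2}] r2c5 has the single candidate 2. So r2c5=2.

Answer: 4 2 6 5 1 3 / 3 1 5 6 2 4 / 6 3 2 1 4 5 / 1 5 4 2 3 6 / 5 4 1 3 6 2 / 2 6 3 4 5 1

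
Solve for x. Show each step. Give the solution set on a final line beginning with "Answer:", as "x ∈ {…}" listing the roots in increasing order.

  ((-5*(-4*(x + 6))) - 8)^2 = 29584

Step 1. [((-5*(-4*(x + 6))) - 8)^2 = 29584] √ both sides: 29584 ≥ 0 gives two branches. So sqrt: (-5*(-4*(x + 6))) - 8 = 172 or -172.
Step 2. [(-5*(-4*(x + 6))) - 8 = 172 or -172] -8 is outermost — add 8 both sides. So sub: -5*(-4*(x + 6)) = 180 or -164.
Step 3. [-5*(-4*(x + 6)) = 180 or -164] -5 out front; divide by -5. So div: -4*(x + 6) = -36 or 164/5.
Step 4. [-4*(x + 6) = -36 or 164/5] divide by the outer -4. So div: x + 6 = 9 or -41/5.
Step 5. [x + 6 = 9 or -41/5] 6 comes off first (subtract 6), so sub: x = 3 or -71/5.

Answer: x ∈ {-71/5, 3}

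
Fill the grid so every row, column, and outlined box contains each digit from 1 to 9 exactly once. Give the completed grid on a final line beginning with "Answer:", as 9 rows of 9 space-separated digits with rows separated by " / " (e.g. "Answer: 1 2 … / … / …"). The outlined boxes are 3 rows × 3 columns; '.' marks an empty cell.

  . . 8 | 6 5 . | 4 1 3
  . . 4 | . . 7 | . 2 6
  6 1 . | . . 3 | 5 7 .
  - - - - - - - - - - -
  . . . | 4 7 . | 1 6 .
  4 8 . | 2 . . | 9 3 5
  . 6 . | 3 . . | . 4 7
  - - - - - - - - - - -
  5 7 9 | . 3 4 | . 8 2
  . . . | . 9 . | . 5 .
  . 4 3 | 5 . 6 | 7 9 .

Step 1. [r8c2∈{2}] r8c2 has the single candidate 2, so r8c2=2.
Step 2. [r1c2∈{9}] nothing but 9 survives at r1c2 ⇒ r1c2=9.
Step 3. [r5c6∈{1}] r5c6's peers cover all but 1 ⇒ r5c6=1.
Step 4. [r6c5∈{8}] r6c5 is down to just 8 ⇒ r6c5=8.
Step 5. [r3c3∈{2}] r3c3 has the single candidate 2, so r3c3=2.
Step 6. [r7c4∈{1}] r7c4's peers cover all but 1 ⇒ r7c4=1.
Step 7. [r4c3∈{5}] r4c3 has the single candidate 5. So r4c3=5.
Step 8. [r4c1∈{2,3,9}] 2 has one home in row 4: r4c1 ⇒ r4c1=2.
Step 9. [r6c1∈{1,9}] col 1 places 9 nowhere but r6c1. So r6c1=9.
Step 10. [r3c9∈{8,9}] 9 has one home in col 9: r3c9, so r3c9=9.
Step 11. [r8c3∈{1,6}] across col 3, 6 lands solely at r8c3 ⇒ r8c3=6.
Step 12. [r8c6∈{8}] r8c6 has the single candidate 8 ⇒ r8c6=8.
Step 13. [r9c9∈{1}] r9c9 has the single candidate 1 ⇒ r9c9=1.
Step 14. [r4c2∈{3}] r4c2's peers cover all but 3 ⇒ r4c2=3.
Step 15. [r2c4∈{8,9}] 9 has one home in row 2: r2c4. So r2c4=9.
Step 16. [r8c1∈{1}] r8c1 is down to just 1. So r8c1=1.
Step 17. [r6c6∈{5}] r6c6's peers cover all but 5 ⇒ r6c6=5.
Step 18. [r6c7∈{2}] r6c7's peers cover all but 2. So r6c7=2.
Step 19. [r2c2∈{5}] r2c2 has the single candidate 5, so r2c2=5.
Step 20. [r5c3∈{7}] nothing but 7 survives at r5c3, so r5c3=7.
Step 21. [r9c5∈{2}] r9c5 has the single candidate 2, so r9c5=2.
Step 22. [r2c5∈{1}] only 1 remains possible at r2c5. So r2c5=1.
Step 23. [r2c1∈{3}] only 3 remains possible at r2c1 ⇒ r2c1=3.
Step 24. [r8c9∈{4}] r8c9 is down to just 4, so r8c9=4.
Step 25. [r2c7∈{8}] r2c7 is down to just 8, so r2c7=8.
Step 26. [r4c6∈{9}] only 9 remains possible at r4c6, so r4c6=9.
Step 27. [r8c7∈{3}] r8c7's peers cover all but 3. So r8c7=3.
Step 28. [r9c1∈{8}] nothing but 8 survives at r9c1. So r9c1=8.
Step 29. [r1c1∈{7}] r1c1 has the single candidate 7. So r1c1=7.
Step 30. [r6c3∈{1}] r6c3's peers cover all but 1, so r6c3=1.
Step 31. [r3c4∈{8}] r3c4 has the single candidate 8 ⇒ r3c4=8.
Step 32. [r1c6∈{2}] r1c6 has the single candidate 2, so r1c6=2.
Step 33. [r4c9∈{8}] nothing but 8 survives at r4c9. So r4c9=8.
Step 34. [r8c4∈{7}] only 7 remains possible at r8c4 ⇒ r8c4=7.
Step 35. [r3c5∈{4}] only 4 remains possible at r3c5. So r3c5=4.
Step 36. [r7c7∈{6}] r7c7 has the single candidate 6 ⇒ r7c7=6.
Step 37. [r5c5∈{6}] only 6 remains possible at r5c5. So r5c5=6.

Answer: 7 9 8 6 5 2 4 1 3 / 3 5 4 9 1 7 8 2 6 / 6 1 2 8 4 3 5 7 9 / 2 3 5 4 7 9 1 6 8 / 4 8 7 2 6 1 9 3 5 / 9 6 1 3 8 5 2 4 7 / 5 7 9 1 3 4 6 8 2 / 1 2 6 7 9 8 3 5 4 / 8 4 3 5 2 6 7 9 1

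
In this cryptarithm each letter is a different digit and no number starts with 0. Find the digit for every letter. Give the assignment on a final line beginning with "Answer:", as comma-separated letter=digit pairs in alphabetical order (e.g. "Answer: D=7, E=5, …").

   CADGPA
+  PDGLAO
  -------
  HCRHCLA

Step 1. [H] H is the leading digit of a 7-digit sum of two 6-digit numbers; the final carry is exactly 1. So H=1.
Step 2. [col 1: A + O ≡ A (mod 10)] column 1 reads A+O+carry(0)=A with nothing yet; with digits 1 already taken and all letters distinct, the only value for O is 0 ⇒ O=0.
Step 3. [col 1: A + O ≡ A (mod 10)] several values work for A in column 1 (A + O ≡ A (mod 10), carry-in 0); try A=8, so A=8.
Step 4. [col 2: P + A ≡ L (mod 10)] no forcing yet in column 2 (carry-in 0); L=7 is free and consistent — try it ⇒ L=7.
Step 5. [col 2: P + A ≡ L (mod 10)] column 2 reads P+A+carry(0)=L with A=8, L=7; with digits 0,1,7,8 already taken and all letters distinct, the only value for P is 9. So P=9.
Step 6. [col 3: G + L ≡ C (mod 10)] G=4 is one option consistent with column 3 (G + L ≡ C (mod 10), carry-in 1) — take it. So G=4.
Step 7. [col 3: G + L ≡ C (mod 10)] column 3 reads G+L+carry(1)=C with G=4, L=7; with digits 0,1,4,7,8,9 already taken and all letters distinct, the only value for C is 2. So C=2.
Step 8. [col 4: D + G ≡ H (mod 10)] in column 4 we have D+G≡H with carry-in 1; given G=4, H=1 and digits 0,1,2,4,7,8,9 already taken and all letters distinct, that pins D to 6, so D=6.
Step 9. [col 5: A + D ≡ R (mod 10)] from column 5 (A=8, D=6, carry-in 1, digits 0,1,2,4,6,7,8,9 already taken and all letters distinct): R must equal 5, so R=5.

Answer: A=8, C=2, D=6, G=4, H=1, L=7, O=0, P=9, R=5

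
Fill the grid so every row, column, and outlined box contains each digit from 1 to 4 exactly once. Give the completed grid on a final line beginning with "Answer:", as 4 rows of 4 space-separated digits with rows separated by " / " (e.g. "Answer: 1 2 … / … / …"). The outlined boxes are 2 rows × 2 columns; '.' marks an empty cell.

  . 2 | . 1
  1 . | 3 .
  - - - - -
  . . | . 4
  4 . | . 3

Step 1. [r3c1∈{2,3}] in col 1, 2 fits only at r3c1 ⇒ r3c1=2.
Step 2. [r3c3∈{1}] nothing but 1 survives at r3c3, so r3c3=1.
Step 3. [r3c2∈{3}] r3c2's peers cover all but 3, so r3c2=3.
Step 4. [r1c1∈{3}] r1c1's peers cover all but 3. So r1c1=3.
Step 5. [r4c2∈{1}] nothing but 1 survives at r4c2, so r4c2=1.
Step 6. [r1c3∈{4}] nothing but 4 survives at r1c3. So r1c3=4.
Step 7. [r2c2∈{4}] only 4 remains possible at r2c2. So r2c2=4.
Step 8. [r4c3∈{2}] r4c3 is down to just 2 ⇒ r4c3=2.
Step 9. [r2c4∈{2}] r2c4 has the single candidate 2. So r2c4=2.

Answer: 3 2 4 1 / 1 4 3 2 / 2 3 1 4 / 4 1 2 3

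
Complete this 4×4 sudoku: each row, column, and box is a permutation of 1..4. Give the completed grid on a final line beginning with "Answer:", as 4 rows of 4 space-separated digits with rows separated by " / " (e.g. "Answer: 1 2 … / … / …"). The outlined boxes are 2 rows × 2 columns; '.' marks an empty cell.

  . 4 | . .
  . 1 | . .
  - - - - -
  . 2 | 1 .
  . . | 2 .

Step 1. [r1c3∈{3}] nothing but 3 survives at r1c3 ⇒ r1c3=3.
Step 2. [r2c1∈{2,3}] across row 2, 3 lands solely at r2c1, so r2c1=3.
Step 3. [r3c4∈{3,4}] row 3 places 3 nowhere but r3c4 ⇒ r3c4=3.
Step 4. [r2c4∈{2,4}] 2 has one home in row 2: r2c4 ⇒ r2c4=2.
Step 5. [r3c1∈{4}] nothing but 4 survives at r3c1. So r3c1=4.
Step 6. [r4c1∈{1}] r4c1's peers cover all but 1 ⇒ r4c1=1.
Step 7. [r1c4∈{1}] r1c4's peers cover all but 1. So r1c4=1.
Step 8. [r1c1∈{2}] r1c1 is down to just 2. So r1c1=2.
Step 9. [r4c2∈{3}] only 3 remains possible at r4c2, so r4c2=3.
Step 10. [r4c4∈{4}] r4c4's peers cover all but 4, so r4c4=4.
Step 11. [r2c3∈{4}] only 4 remains possible at r2c3, so r2c3=4.

Answer: 2 4 3 1 / 3 1 4 2 / 4 2 1 3 / 1 3 2 4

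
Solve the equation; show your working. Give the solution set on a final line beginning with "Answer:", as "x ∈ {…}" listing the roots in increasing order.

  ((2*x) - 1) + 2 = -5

Step 1. [((2*x) - 1) + 2 = -5] the outer +2 inverts by subtracting 2 ⇒ sub: (2*x) - 1 = -7.
Step 2. [(2*x) - 1 = -7] the outer -1 inverts by adding 1 ⇒ sub: 2*x = -6.
Step 3. [2*x = -6] LHS = 2·(…); ÷2 both sides ⇒ div: x = -3.

Answer: x ∈ {-3}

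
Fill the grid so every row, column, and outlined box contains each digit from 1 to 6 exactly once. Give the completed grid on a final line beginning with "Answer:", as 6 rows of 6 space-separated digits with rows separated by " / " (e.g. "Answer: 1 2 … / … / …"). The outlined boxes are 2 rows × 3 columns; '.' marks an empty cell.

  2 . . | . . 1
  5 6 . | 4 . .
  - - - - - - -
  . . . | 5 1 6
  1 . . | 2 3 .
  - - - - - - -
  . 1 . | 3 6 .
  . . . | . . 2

Step 1. [r5c1∈{4}] nothing but 4 survives at r5c1 ⇒ r5c1=4.
Step 2. [r3c1∈{3}] only 3 remains possible at r3c1. So r3c1=3.
Step 3. [r4c3∈{4,5,6}] r4c3 is the only open cell in row 4 admitting 6, so r4c3=6.
Step 4. [r3c2∈{2,4}] in col 2, 2 fits only at r3c2, so r3c2=2.
Step 5. [r4c2∈{4,5}] in row 4, 5 fits only at r4c2, so r4c2=5.
Step 6. [r5c6∈{5}] r5c6 has the single candidate 5 ⇒ r5c6=5.
Step 7. [r6c2∈{3}] only 3 remains possible at r6c2 ⇒ r6c2=3.
Step 8. [r1c3∈{3,4}] r1c3 is the only open cell in row 1 admitting 3, so r1c3=3.
Step 9. [r1c2∈{4}] only 4 remains possible at r1c2 ⇒ r1c2=4.
Step 10. [r4c6∈{4}] only 4 remains possible at r4c6. So r4c6=4.
Step 11. [r6c1∈{6}] r6c1 is down to just 6. So r6c1=6.
Step 12. [r3c3∈{4}] nothing but 4 survives at r3c3. So r3c3=4.
Step 13. [r2c5∈{2}] r2c5 is down to just 2, so r2c5=2.
Step 14. [r6c3∈{5}] nothing but 5 survives at r6c3. So r6c3=5.
Step 15. [r1c5∈{5}] r1c5's peers cover all but 5 ⇒ r1c5=5.
Step 16. [r2c3∈{1}] r2c3 has the single candidate 1. So r2c3=1.
Step 17. [r6c5∈{4}] r6c5's peers cover all but 4, so r6c5=4.
Step 18. [r2c6∈{3}] r2c6's peers cover all but 3 ⇒ r2c6=3.
Step 19. [r1c4∈{6}] only 6 remains possible at r1c4. So r1c4=6.
Step 20. [r5c3∈{2}] only 2 remains possible at r5c3 ⇒ r5c3=2.
Step 21. [r6c4∈{1}] only 1 remains possible at r6c4, so r6c4=1.

Answer: 2 4 3 6 5 1 / 5 6 1 4 2 3 / 3 2 4 5 1 6 / 1 5 6 2 3 4 / 4 1 2 3 6 5 / 6 3 5 1 4 2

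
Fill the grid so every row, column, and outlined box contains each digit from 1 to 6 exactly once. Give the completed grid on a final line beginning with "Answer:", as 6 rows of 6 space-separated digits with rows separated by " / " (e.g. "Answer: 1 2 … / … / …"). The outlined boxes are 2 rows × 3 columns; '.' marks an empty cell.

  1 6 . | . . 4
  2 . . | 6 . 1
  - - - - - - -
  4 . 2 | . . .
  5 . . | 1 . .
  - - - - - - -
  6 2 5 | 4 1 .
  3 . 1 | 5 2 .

Step 1. [r3c4∈{3}] r3c4 has the single candidate 3. So r3c4=3.
Step 2. [r1c3∈{3}] nothing but 3 survives at r1c3, so r1c3=3.
Step 3. [r6c6∈{6}] r6c6 has the single candidate 6, so r6c6=6.
Step 4. [r2c2∈{4,5}] 5 has one home in col 2: r2c2. So r2c2=5.
Step 5. [r3c5∈{5,6}] across row 3, 6 lands solely at r3c5, so r3c5=6.
Step 6. [r4c3∈{6}] r4c3's peers cover all but 6 ⇒ r4c3=6.
Step 7. [r4c2∈{3}] r4c2's peers cover all but 3, so r4c2=3.
Step 8. [r1c5∈{5}] only 5 remains possible at r1c5, so r1c5=5.
Step 9. [r3c2∈{1}] only 1 remains possible at r3c2. So r3c2=1.
Step 10. [r1c4∈{2}] r1c4's peers cover all but 2, so r1c4=2.
Step 11. [r2c3∈{4}] r2c3 has the single candidate 4, so r2c3=4.
Step 12. [r5c6∈{3}] r5c6 is down to just 3, so r5c6=3.
Step 13. [r4c5∈{4}] nothing but 4 survives at r4c5 ⇒ r4c5=4.
Step 14. [r6c2∈{4}] only 4 remains possible at r6c2, so r6c2=4.
Step 15. [r3c6∈{5}] r3c6's peers cover all but 5, so r3c6=5.
Step 16. [r2c5∈{3}] r2c5 has the single candidate 3, so r2c5=3.
Step 17. [r4c6∈{2}] r4c6's peers cover all but 2, so r4c6=2.

Answer: 1 6 3 2 5 4 / 2 5 4 6 3 1 / 4 1 2 3 6 5 / 5 3 6 1 4 2 / 6 2 5 4 1 3 / 3 4 1 5 2 6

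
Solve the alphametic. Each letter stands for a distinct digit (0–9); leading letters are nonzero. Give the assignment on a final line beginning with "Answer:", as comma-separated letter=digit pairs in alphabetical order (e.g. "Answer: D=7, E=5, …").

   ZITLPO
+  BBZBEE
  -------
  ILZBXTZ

Step 1. [col 1: O + E ≡ Z (mod 10)] no forcing yet in column 1 (carry-in 0); E=5 is free and consistent — try it ⇒ E=5.
Step 2. [col 1: O + E ≡ Z (mod 10)] O=3 is one option consistent with column 1 (O + E ≡ Z (mod 10), carry-in 0) — take it, so O=3.
Step 3. [I] the sum has 7 digits but both addends have 6; that extra leading digit I is the final carry, namely 1. So I=1.
Step 4. [col 1: O + E ≡ Z (mod 10)] column 1 reads O+E+carry(0)=Z with O=3, E=5; with digits 1,3,5 already taken and all letters distinct, the only value for Z is 8. So Z=8.
Step 5. [col 2: P + E ≡ T (mod 10)] P=2 is one option consistent with column 2 (P + E ≡ T (mod 10), carry-in 0) — take it, so P=2.
Step 6. [col 2: P + E ≡ T (mod 10)] column 2: given P=2, E=5, carry-in 0, and digits 1,2,3,5,8 already taken and all letters distinct, P+E≡T (mod 10) forces T=7 ⇒ T=7.
Step 7. [col 3: L + B ≡ X (mod 10)] column 3: given nothing yet, carry-in 0, and digits 1,2,3,5,7,8 already taken and all letters distinct, L+B≡X (mod 10) forces X=0 ⇒ X=0.
Step 8. [col 3: L + B ≡ X (mod 10)] B=6 is one option consistent with column 3 (L + B ≡ X (mod 10), carry-in 0) — take it. So B=6.
Step 9. [col 3: L + B ≡ X (mod 10)] column 3: given B=6, X=0, carry-in 0, and digits 0,1,2,3,5,6,7,8 already taken and all letters distinct, L+B≡X (mod 10) forces L=4, so L=4.

Answer: B=6, E=5, I=1, L=4, O=3, P=2, T=7, X=0, Z=8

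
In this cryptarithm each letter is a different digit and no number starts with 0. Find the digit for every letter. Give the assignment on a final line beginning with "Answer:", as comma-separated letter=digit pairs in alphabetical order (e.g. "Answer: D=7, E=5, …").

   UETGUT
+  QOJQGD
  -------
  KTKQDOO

Step 1. [col 1: T + D ≡ O (mod 10)] no forcing yet in column 1 (carry-in 0); T=3 is free and consistent — try it. So T=3.
Step 2. [col 1: T + D ≡ O (mod 10)] no forcing yet in column 1 (carry-in 0); O=5 is free and consistent — try it. So O=5.
Step 3. [K] the sum has 7 digits but both addends have 6; that extra leading digit K is the final carry, namely 1 ⇒ K=1.
Step 4. [col 1: T + D ≡ O (mod 10)] column 1: given T=3, O=5, carry-in 0, and digits 1,3,5 already taken and all letters distinct, T+D≡O (mod 10) forces D=2, so D=2.
Step 5. [col 2: U + G ≡ O (mod 10)] no forcing yet in column 2 (carry-in 0); U=8 is free and consistent — try it ⇒ U=8.
Step 6. [col 2: U + G ≡ O (mod 10)] from column 2 (U=8, O=5, carry-in 0, digits 1,2,3,5,8 already taken and all letters distinct): G must equal 7. So G=7.
Step 7. [col 3: G + Q ≡ D (mod 10)] column 3 reads G+Q+carry(1)=D with G=7, D=2; with digits 1,2,3,5,7,8 already taken and all letters distinct, the only value for Q is 4 ⇒ Q=4.
Step 8. [col 4: T + J ≡ Q (mod 10)] from column 4 (T=3, Q=4, carry-in 1, digits 1,2,3,4,5,7,8 already taken and all letters distinct): J must equal 0, so J=0.
Step 9. [col 5: E + O ≡ K (mod 10)] in column 5 we have E+O≡K with carry-in 0; given O=5, K=1 and digits 0,1,2,3,4,5,7,8 already taken and all letters distinct, that pins E to 6, so E=6.

Answer: D=2, E=6, G=7, J=0, K=1, O=5, Q=4, T=3, U=8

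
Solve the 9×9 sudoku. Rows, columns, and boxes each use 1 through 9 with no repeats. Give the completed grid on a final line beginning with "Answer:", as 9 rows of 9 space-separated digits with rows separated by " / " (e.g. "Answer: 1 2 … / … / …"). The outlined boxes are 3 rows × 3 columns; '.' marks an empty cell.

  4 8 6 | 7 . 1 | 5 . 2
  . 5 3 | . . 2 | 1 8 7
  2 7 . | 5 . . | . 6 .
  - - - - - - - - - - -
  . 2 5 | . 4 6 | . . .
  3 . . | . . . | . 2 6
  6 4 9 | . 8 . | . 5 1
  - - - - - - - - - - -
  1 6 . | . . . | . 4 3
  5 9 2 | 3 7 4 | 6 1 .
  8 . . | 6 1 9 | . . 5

Step 1. [r7c7∈{2,7,8,9}] across row 7, 9 lands solely at r7c7 ⇒ r7c7=9.
Step 2. [r6c6∈{3,7}] r6c6 is the only open cell in box 5 admitting 3. So r6c6=3.
Step 3. [r6c7∈{7}] nothing but 7 survives at r6c7. So r6c7=7.
Step 4. [r5c3∈{1,7,8}] across col 3, 8 lands solely at r5c3, so r5c3=8.
Step 5. [r3c9∈{4,9}] across col 9, 4 lands solely at r3c9, so r3c9=4.
Step 6. [r3c5∈{3,9}] 9 has one home in row 3: r3c5, so r3c5=9.
Step 7. [r4c9∈{8,9}] in col 9, 9 fits only at r4c9. So r4c9=9.
Step 8. [r5c5∈{5}] only 5 remains possible at r5c5. So r5c5=5.
Step 9. [r4c8∈{3}] r4c8 is down to just 3 ⇒ r4c8=3.
Step 10. [r7c4∈{2,8}] 8 has one home in col 4: r7c4. So r7c4=8.
Step 11. [r4c4∈{1}] r4c4's peers cover all but 1 ⇒ r4c4=1.
Step 12. [r9c3∈{4,7}] across row 9, 4 lands solely at r9c3. So r9c3=4.
Step 13. [r7c3∈{7}] only 7 remains possible at r7c3. So r7c3=7.
Step 14. [r3c3∈{1}] only 1 remains possible at r3c3. So r3c3=1.
Step 15. [r9c7∈{2}] r9c7 is down to just 2, so r9c7=2.
Step 16. [r6c4∈{2}] nothing but 2 survives at r6c4 ⇒ r6c4=2.
Step 17. [r1c8∈{9}] r1c8 has the single candidate 9 ⇒ r1c8=9.
Step 18. [r5c2∈{1}] r5c2 has the single candidate 1 ⇒ r5c2=1.
Step 19. [r2c4∈{4}] nothing but 4 survives at r2c4 ⇒ r2c4=4.
Step 20. [r2c5∈{6}] r2c5 has the single candidate 6. So r2c5=6.
Step 21. [r1c5∈{3}] nothing but 3 survives at r1c5. So r1c5=3.
Step 22. [r3c7∈{3}] r3c7 is down to just 3 ⇒ r3c7=3.
Step 23. [r2c1∈{9}] only 9 remains possible at r2c1 ⇒ r2c1=9.
Step 24. [r7c6∈{5}] nothing but 5 survives at r7c6, so r7c6=5.
Step 25. [r9c2∈{3}] only 3 remains possible at r9c2, so r9c2=3.
Step 26. [r4c1∈{7}] r4c1 has the single candidate 7. So r4c1=7.
Step 27. [r5c7∈{4}] r5c7 has the single candidate 4, so r5c7=4.
Step 28. [r4c7∈{8}] nothing but 8 survives at r4c7, so r4c7=8.
Step 29. [r5c6∈{7}] nothing but 7 survives at r5c6 ⇒ r5c6=7.
Step 30. [r8c9∈{8}] r8c9's peers cover all but 8. So r8c9=8.
Step 31. [r7c5∈{2}] r7c5's peers cover all but 2. So r7c5=2.
Step 32. [r9c8∈{7}] only 7 remains possible at r9c8, so r9c8=7.
Step 33. [r3c6∈{8}] r3c6's peers cover all but 8 ⇒ r3c6=8.
Step 34. [r5c4∈{9}] only 9 remains possible at r5c4. So r5c4=9.

Answer: 4 8 6 7 3 1 5 9 2 / 9 5 3 4 6 2 1 8 7 / 2 7 1 5 9 8 3 6 4 / 7 2 5 1 4 6 8 3 9 / 3 1 8 9 5 7 4 2 6 / 6 4 9 2 8 3 7 5 1 / 1 6 7 8 2 5 9 4 3 / 5 9 2 3 7 4 6 1 8 / 8 3 4 6 1 9 2 7 5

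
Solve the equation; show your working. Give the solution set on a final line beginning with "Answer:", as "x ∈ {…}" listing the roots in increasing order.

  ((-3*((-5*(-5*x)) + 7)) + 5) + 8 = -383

Step 1. [((-3*((-5*(-5*x)) + 7)) + 5) + 8 = -383] peel the +8: subtract 8 from each side, so sub: (-3*((-5*(-5*x)) + 7)) + 5 = -391.
Step 2. [(-3*((-5*(-5*x)) + 7)) + 5 = -391] subtract 5: x sits inside (… + 5), so sub: -3*((-5*(-5*x)) + 7) = -396.
Step 3. [-3*((-5*(-5*x)) + 7) = -396] leading coefficient -3: divide by -3. So div: (-5*(-5*x)) + 7 = 132.
Step 4. [(-5*(-5*x)) + 7 = 132] +7 is outermost — subtract 7 both sides, so sub: -5*(-5*x) = 125.
Step 5. [-5*(-5*x) = 125] -5 out front; divide by -5. So div: -5*x = -25.
Step 6. [-5*x = -25] LHS = -5·(…); ÷-5 both sides ⇒ div: x = 5.

Answer: x ∈ {5}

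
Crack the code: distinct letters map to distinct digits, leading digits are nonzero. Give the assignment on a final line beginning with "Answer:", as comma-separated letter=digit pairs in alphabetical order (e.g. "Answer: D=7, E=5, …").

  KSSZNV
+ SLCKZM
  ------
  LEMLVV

Step 1. [col 1: V + M ≡ V (mod 10)] from column 1 (nothing yet, carry-in 0, all letters distinct, none taken yet): M must equal 0 ⇒ M=0.
Step 2. [col 1: V + M ≡ V (mod 10)] several values work for V in column 1 (V + M ≡ V (mod 10), carry-in 0); try V=9. So V=9.
Step 3. [col 2: N + Z ≡ V (mod 10)] several values work for N in column 2 (N + Z ≡ V (mod 10), carry-in 0); try N=2. So N=2.
Step 4. [col 2: N + Z ≡ V (mod 10)] column 2 reads N+Z+carry(0)=V with N=2, V=9; with digits 0,2,9 already taken and all letters distinct, the only value for Z is 7. So Z=7.
Step 5. [col 3: Z + K ≡ L (mod 10)] column 3 (Z + K ≡ L (mod 10), carry-in 0) doesn't pin L yet; pick L=8 and continue. So L=8.
Step 6. [col 3: Z + K ≡ L (mod 10)] in column 3 we have Z+K≡L with carry-in 0; given Z=7, L=8 and digits 0,2,7,8,9 already taken and all letters distinct, that pins K to 1. So K=1.
Step 7. [col 4: S + C ≡ M (mod 10)] no forcing yet in column 4 (carry-in 0); C=4 is free and consistent — try it. So C=4.
Step 8. [col 4: S + C ≡ M (mod 10)] column 4 reads S+C+carry(0)=M with C=4, M=0; with digits 0,1,2,4,7,8,9 already taken and all letters distinct, the only value for S is 6, so S=6.
Step 9. [col 5: S + L ≡ E (mod 10)] column 5: given S=6, L=8, carry-in 1, and digits 0,1,2,4,6,7,8,9 already taken and all letters distinct, S+L≡E (mod 10) forces E=5, so E=5.

Answer: C=4, E=5, K=1, L=8, M=0, N=2, S=6, V=9, Z=7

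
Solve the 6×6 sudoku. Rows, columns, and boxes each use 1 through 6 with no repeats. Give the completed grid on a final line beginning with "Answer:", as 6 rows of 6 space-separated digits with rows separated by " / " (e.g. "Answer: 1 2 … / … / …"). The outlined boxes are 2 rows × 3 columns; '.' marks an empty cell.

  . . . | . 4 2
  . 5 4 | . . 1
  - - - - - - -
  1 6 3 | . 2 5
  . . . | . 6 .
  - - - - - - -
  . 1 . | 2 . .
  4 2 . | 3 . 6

Step 1. [r5c1∈{3,5,6}] row 5 places 3 nowhere but r5c1, so r5c1=3.
Step 2. [r6c3∈{5}] only 5 remains possible at r6c3. So r6c3=5.
Step 3. [r1c1∈{6}] r1c1 has the single candidate 6. So r1c1=6.
Step 4. [r4c2∈{4}] r4c2 is down to just 4, so r4c2=4.
Step 5. [r2c1∈{2}] nothing but 2 survives at r2c1. So r2c1=2.
Step 6. [r5c6∈{4}] r5c6 is down to just 4 ⇒ r5c6=4.
Step 7. [r1c4∈{5}] nothing but 5 survives at r1c4. So r1c4=5.
Step 8. [r6c5∈{1}] r6c5 is down to just 1, so r6c5=1.
Step 9. [r4c4∈{1}] only 1 remains possible at r4c4. So r4c4=1.
Step 10. [r2c5∈{3}] only 3 remains possible at r2c5, so r2c5=3.
Step 11. [r4c6∈{3}] r4c6 is down to just 3 ⇒ r4c6=3.
Step 12. [r5c3∈{6}] r5c3's peers cover all but 6 ⇒ r5c3=6.
Step 13. [r5c5∈{5}] r5c5's peers cover all but 5. So r5c5=5.
Step 14. [r4c1∈{5}] r4c1 has the single candidate 5 ⇒ r4c1=5.
Step 15. [r1c3∈{1}] r1c3's peers cover all but 1, so r1c3=1.
Step 16. [r2c4∈{6}] nothing but 6 survives at r2c4. So r2c4=6.
Step 17. [r4c3∈{2}] r4c3 is down to just 2 ⇒ r4c3=2.
Step 18. [r3c4∈{4}] r3c4 has the single candidate 4 ⇒ r3c4=4.
Step 19. [r1c2∈{3}] r1c2 is down to just 3. So r1c2=3.

Answer: 6 3 1 5 4 2 / 2 5 4 6 3 1 / 1 6 3 4 2 5 / 5 4 2 1 6 3 / 3 1 6 2 5 4 / 4 2 5 3 1 6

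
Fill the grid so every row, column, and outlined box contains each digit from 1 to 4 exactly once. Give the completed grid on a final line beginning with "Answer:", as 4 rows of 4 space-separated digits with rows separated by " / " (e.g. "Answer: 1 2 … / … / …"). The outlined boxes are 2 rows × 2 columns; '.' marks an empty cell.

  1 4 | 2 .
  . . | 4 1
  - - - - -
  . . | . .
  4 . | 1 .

Step 1. [r3c3∈{3}] nothing but 3 survives at r3c3. So r3c3=3.
Step 2. [r3c1∈{2}] r3c1's peers cover all but 2. So r3c1=2.
Step 3. [r2c1∈{3}] r2c1 has the single candidate 3 ⇒ r2c1=3.
Step 4. [r2c2∈{2}] nothing but 2 survives at r2c2, so r2c2=2.
Step 5. [r4c4∈{2}] nothing but 2 survives at r4c4. So r4c4=2.
Step 6. [r4c2∈{3}] r4c2 has the single candidate 3, so r4c2=3.
Step 7. [r3c4∈{4}] only 4 remains possible at r3c4, so r3c4=4.
Step 8. [r3c2∈{1}] nothing but 1 survives at r3c2. So r3c2=1.
Step 9. [r1c4∈{3}] only 3 remains possible at r1c4, so r1c4=3.

Answer: 1 4 2 3 / 3 2 4 1 / 2 1 3 4 / 4 3 1 2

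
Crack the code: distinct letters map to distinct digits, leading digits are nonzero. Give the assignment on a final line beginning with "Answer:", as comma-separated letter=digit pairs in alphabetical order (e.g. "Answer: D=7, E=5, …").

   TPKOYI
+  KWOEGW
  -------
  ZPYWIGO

Step 1. [col 1: I + W ≡ O (mod 10)] column 1 (I + W ≡ O (mod 10), carry-in 0) doesn't pin O yet; pick O=8 and continue ⇒ O=8.
Step 2. [col 1: I + W ≡ O (mod 10)] no forcing yet in column 1 (carry-in 0); W=6 is free and consistent — try it ⇒ W=6.
Step 3. [col 1: I + W ≡ O (mod 10)] in column 1 we have I+W≡O with carry-in 0; given W=6, O=8 and digits 6,8 already taken and all letters distinct, that pins I to 2. So I=2.
Step 4. [Z] Z is the leading digit of a 7-digit sum of two 6-digit numbers; the final carry is exactly 1, so Z=1.
Step 5. [col 2: Y + G ≡ G (mod 10)] column 2: given nothing yet, carry-in 0, and digits 1,2,6,8 already taken and all letters distinct, Y+G≡G (mod 10) forces Y=0. So Y=0.
Step 6. [col 2: Y + G ≡ G (mod 10)] no forcing yet in column 2 (carry-in 0); G=9 is free and consistent — try it ⇒ G=9.
Step 7. [col 3: O + E ≡ I (mod 10)] column 3: given O=8, I=2, carry-in 0, and digits 0,1,2,6,8,9 already taken and all letters distinct, O+E≡I (mod 10) forces E=4 ⇒ E=4.
Step 8. [col 4: K + O ≡ W (mod 10)] column 4 reads K+O+carry(1)=W with O=8, W=6; with digits 0,1,2,4,6,8,9 already taken and all letters distinct, the only value for K is 7. So K=7.
Step 9. [col 5: P + W ≡ Y (mod 10)] in column 5 we have P+W≡Y with carry-in 1; given W=6, Y=0 and digits 0,1,2,4,6,7,8,9 already taken and all letters distinct, that pins P to 3 ⇒ P=3.
Step 10. [col 6: T + K ≡ P (mod 10)] in column 6 we have T+K≡P with carry-in 1; given K=7, P=3 and digits 0,1,2,3,4,6,7,8,9 already taken and all letters distinct, that pins T to 5 ⇒ T=5.

Answer: E=4, G=9, I=2, K=7, O=8, P=3, T=5, W=6, Y=0, Z=1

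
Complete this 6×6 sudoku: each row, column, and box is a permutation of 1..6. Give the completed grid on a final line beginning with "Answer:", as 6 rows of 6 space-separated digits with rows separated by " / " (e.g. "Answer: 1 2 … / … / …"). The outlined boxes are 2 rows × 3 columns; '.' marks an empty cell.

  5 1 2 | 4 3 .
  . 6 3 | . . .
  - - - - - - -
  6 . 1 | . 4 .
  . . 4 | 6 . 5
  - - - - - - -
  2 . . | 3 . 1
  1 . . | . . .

Step 1. [r3c4∈{2}] r3c4 has the single candidate 2 ⇒ r3c4=2.
Step 2. [r6c4∈{5}] r6c4's peers cover all but 5. So r6c4=5.
Step 3. [r5c5∈{6}] r5c5 is down to just 6, so r5c5=6.
Step 4. [r6c2∈{3,4}] r6c2 is the only open cell in row 6 admitting 3, so r6c2=3.
Step 5. [r2c6∈{2}] r2c6's peers cover all but 2. So r2c6=2.
Step 6. [r5c2∈{4,5}] across row 5, 4 lands solely at r5c2. So r5c2=4.
Step 7. [r2c4∈{1}] r2c4 is down to just 1, so r2c4=1.
Step 8. [r1c6∈{6}] r1c6 is down to just 6. So r1c6=6.
Step 9. [r3c2∈{5}] nothing but 5 survives at r3c2 ⇒ r3c2=5.
Step 10. [r4c5∈{1}] only 1 remains possible at r4c5 ⇒ r4c5=1.
Step 11. [r4c2∈{2}] nothing but 2 survives at r4c2 ⇒ r4c2=2.
Step 12. [r3c6∈{3}] only 3 remains possible at r3c6 ⇒ r3c6=3.
Step 13. [r2c5∈{5}] only 5 remains possible at r2c5. So r2c5=5.
Step 14. [r2c1∈{4}] r2c1 is down to just 4, so r2c1=4.
Step 15. [r6c5∈{2}] only 2 remains possible at r6c5, so r6c5=2.
Step 16. [r6c6∈{4}] r6c6 has the single candidate 4. So r6c6=4.
Step 17. [r6c3∈{6}] r6c3 is down to just 6, so r6c3=6.
Step 18. [r5c3∈{5}] r5c3 is down to just 5, so r5c3=5.
Step 19. [r4c1∈{3}] nothing but 3 survives at r4c1, so r4c1=3.

Answer: 5 1 2 4 3 6 / 4 6 3 1 5 2 / 6 5 1 2 4 3 / 3 2 4 6 1 5 / 2 4 5 3 6 1 / 1 3 6 5 2 4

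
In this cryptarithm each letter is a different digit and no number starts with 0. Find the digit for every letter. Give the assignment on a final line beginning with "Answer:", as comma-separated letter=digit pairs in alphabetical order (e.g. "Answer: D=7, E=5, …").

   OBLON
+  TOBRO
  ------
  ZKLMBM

Step 1. [col 1: N + O ≡ M (mod 10)] several values work for O in column 1 (N + O ≡ M (mod 10), carry-in 0); try O=2, so O=2.
Step 2. [col 1: N + O ≡ M (mod 10)] no forcing yet in column 1 (carry-in 0); N=3 is free and consistent — try it ⇒ N=3.
Step 3. [col 1: N + O ≡ M (mod 10)] from column 1 (N=3, O=2, carry-in 0, digits 2,3 already taken and all letters distinct): M must equal 5. So M=5.
Step 4. [col 2: O + R ≡ B (mod 10)] no forcing yet in column 2 (carry-in 0); B=6 is free and consistent — try it ⇒ B=6.
Step 5. [col 2: O + R ≡ B (mod 10)] column 2: given O=2, B=6, carry-in 0, and digits 2,3,5,6 already taken and all letters distinct, O+R≡B (mod 10) forces R=4 ⇒ R=4.
Step 6. [Z] adding two 5-digit numbers gives at most 5+1 digits, and here it does — Z is that final carry and must be 1. So Z=1.
Step 7. [col 3: L + B ≡ M (mod 10)] in column 3 we have L+B≡M with carry-in 0; given B=6, M=5 and digits 1,2,3,4,5,6 already taken and all letters distinct, that pins L to 9. So L=9.
Step 8. [col 5: O + T ≡ K (mod 10)] column 5: given O=2, carry-in 0, and digits 1,2,3,4,5,6,9 already taken and all letters distinct, O+T≡K (mod 10) forces T=8. So T=8.
Step 9. [col 5: O + T ≡ K (mod 10)] from column 5 (O=2, T=8, carry-in 0, digits 1,2,3,4,5,6,8,9 already taken and all letters distinct): K must equal 0. So K=0.

Answer: B=6, K=0, L=9, M=5, N=3, O=2, R=4, T=8, Z=1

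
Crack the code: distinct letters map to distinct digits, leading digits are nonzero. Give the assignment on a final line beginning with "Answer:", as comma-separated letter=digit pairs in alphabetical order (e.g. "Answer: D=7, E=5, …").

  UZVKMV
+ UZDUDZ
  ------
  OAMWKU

Step 1. [col 1: V + Z ≡ U (mod 10)] no forcing yet in column 1 (carry-in 0); U=3 is free and consistent — try it ⇒ U=3.
Step 2. [col 1: V + Z ≡ U (mod 10)] column 1 (V + Z ≡ U (mod 10), carry-in 0) doesn't pin V yet; pick V=1 and continue, so V=1.
Step 3. [col 1: V + Z ≡ U (mod 10)] from column 1 (V=1, U=3, carry-in 0, digits 1,3 already taken and all letters distinct): Z must equal 2 ⇒ Z=2.
Step 4. [col 2: M + D ≡ K (mod 10)] no forcing yet in column 2 (carry-in 0); M=8 is free and consistent — try it, so M=8.
Step 5. [col 2: M + D ≡ K (mod 10)] no forcing yet in column 2 (carry-in 0); K=5 is free and consistent — try it. So K=5.
Step 6. [col 2: M + D ≡ K (mod 10)] column 2 reads M+D+carry(0)=K with M=8, K=5; with digits 1,2,3,5,8 already taken and all letters distinct, the only value for D is 7 ⇒ D=7.
Step 7. [col 3: K + U ≡ W (mod 10)] column 3: given K=5, U=3, carry-in 1, and digits 1,2,3,5,7,8 already taken and all letters distinct, K+U≡W (mod 10) forces W=9, so W=9.
Step 8. [col 5: Z + Z ≡ A (mod 10)] in column 5 we have Z+Z≡A with carry-in 0; given Z=2 and digits 1,2,3,5,7,8,9 already taken and all letters distinct, that pins A to 4. So A=4.
Step 9. [col 6: U + U ≡ O (mod 10)] from column 6 (U=3, carry-in 0, digits 1,2,3,4,5,7,8,9 already taken and all letters distinct): O must equal 6 ⇒ O=6.

Answer: A=4, D=7, K=5, M=8, O=6, U=3, V=1, W=9, Z=2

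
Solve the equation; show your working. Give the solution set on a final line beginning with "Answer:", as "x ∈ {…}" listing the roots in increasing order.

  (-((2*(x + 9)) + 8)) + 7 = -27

Step 1. [(-((2*(x + 9)) + 8)) + 7 = -27] 7 comes off first (subtract 7) ⇒ sub: -((2*(x + 9)) + 8) = -34.
Step 2. [-((2*(x + 9)) + 8) = -34] LHS negated; negate both sides ⇒ neg: (2*(x + 9)) + 8 = 34.
Step 3. [(2*(x + 9)) + 8 = 34] the outer +8 inverts by subtracting 8 ⇒ sub: 2*(x + 9) = 26.
Step 4. [2*(x + 9) = 26] leading coefficient 2: divide by 2. So div: x + 9 = 13.
Step 5. [x + 9 = 13] peel the +9: subtract 9 from each side, so sub: x = 4.

Answer: x ∈ {4}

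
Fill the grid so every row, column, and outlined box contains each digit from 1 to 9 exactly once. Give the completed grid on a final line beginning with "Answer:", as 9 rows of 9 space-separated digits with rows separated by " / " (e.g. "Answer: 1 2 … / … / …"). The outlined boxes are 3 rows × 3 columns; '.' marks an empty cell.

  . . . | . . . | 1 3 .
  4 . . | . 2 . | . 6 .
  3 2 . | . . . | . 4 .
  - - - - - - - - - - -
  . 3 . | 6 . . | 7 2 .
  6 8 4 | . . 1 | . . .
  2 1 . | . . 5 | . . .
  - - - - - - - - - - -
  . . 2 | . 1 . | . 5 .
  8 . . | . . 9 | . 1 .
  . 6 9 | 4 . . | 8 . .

Step 1. [r7c1∈{7}] r7c1 has the single candidate 7. So r7c1=7.
Step 2. [r5c8∈{9}] r5c8 is down to just 9, so r5c8=9.
Step 3. [r1c9∈{2,5,7,8,9}] in row 1, 2 fits only at r1c9, so r1c9=2.
Step 4. [r4c3∈{5}] r4c3 is down to just 5, so r4c3=5.
Step 5. [r6c3∈{7}] r6c3 has the single candidate 7 ⇒ r6c3=7.
Step 6. [r8c3∈{3}] r8c3's peers cover all but 3. So r8c3=3.
Step 7. [r6c8∈{8}] only 8 remains possible at r6c8, so r6c8=8.
Step 8. [r9c8∈{7}] r9c8 has the single candidate 7, so r9c8=7.
Step 9. [r9c9∈{3}] r9c9 is down to just 3. So r9c9=3.
Step 10. [r9c5∈{5}] r9c5 is down to just 5. So r9c5=5.
Step 11. [r1c1∈{5,9}] across col 1, 5 lands solely at r1c1 ⇒ r1c1=5.
Step 12. [r5c9∈{5}] only 5 remains possible at r5c9 ⇒ r5c9=5.
Step 13. [r5c4∈{2,3,7}] 2 has one home in row 5: r5c4. So r5c4=2.
Step 14. [r5c5∈{3,7}] 7 has one home in row 5: r5c5. So r5c5=7.
Step 15. [r8c5∈{6}] r8c5 is down to just 6, so r8c5=6.
Step 16. [r8c9∈{4}] r8c9 is down to just 4. So r8c9=4.
Step 17. [r6c5∈{3,4,9}] r6c5 is the only open cell in col 5 admitting 3 ⇒ r6c5=3.
Step 18. [r6c4∈{9}] nothing but 9 survives at r6c4, so r6c4=9.
Step 19. [r8c4∈{7}] r8c4's peers cover all but 7 ⇒ r8c4=7.
Step 20. [r1c4∈{8}] nothing but 8 survives at r1c4. So r1c4=8.
Step 21. [r3c5∈{9}] r3c5's peers cover all but 9 ⇒ r3c5=9.
Step 22. [r7c4∈{3}] only 3 remains possible at r7c4 ⇒ r7c4=3.
Step 23. [r6c9∈{6}] r6c9 has the single candidate 6 ⇒ r6c9=6.
Step 24. [r1c3∈{6}] r1c3 is down to just 6 ⇒ r1c3=6.
Step 25. [r7c9∈{9}] r7c9 has the single candidate 9. So r7c9=9.
Step 26. [r3c7∈{5}] r3c7 has the single candidate 5. So r3c7=5.
Step 27. [r1c2∈{7,9}] in row 1, 9 fits only at r1c2, so r1c2=9.
Step 28. [r1c6∈{4,7}] row 1 places 7 nowhere but r1c6. So r1c6=7.
Step 29. [r3c9∈{7,8}] r3c9 is the only open cell in row 3 admitting 7 ⇒ r3c9=7.
Step 30. [r4c6∈{4,8}] in col 6, 4 fits only at r4c6. So r4c6=4.
Step 31. [r3c3∈{1,8}] r3c3 is the only open cell in row 3 admitting 8, so r3c3=8.
Step 32. [r2c4∈{1,5}] 5 has one home in row 2: r2c4 ⇒ r2c4=5.
Step 33. [r2c2∈{7}] nothing but 7 survives at r2c2 ⇒ r2c2=7.
Step 34. [r9c6∈{2}] only 2 remains possible at r9c6 ⇒ r9c6=2.
Step 35. [r7c7∈{6}] nothing but 6 survives at r7c7 ⇒ r7c7=6.
Step 36. [r2c6∈{3}] nothing but 3 survives at r2c6, so r2c6=3.
Step 37. [r8c2∈{5}] r8c2 has the single candidate 5 ⇒ r8c2=5.
Step 38. [r2c9∈{8}] nothing but 8 survives at r2c9, so r2c9=8.
Step 39. [r4c1∈{9}] r4c1 is down to just 9 ⇒ r4c1=9.
Step 40. [r9c1∈{1}] r9c1's peers cover all but 1. So r9c1=1.
Step 41. [r8c7∈{2}] r8c7's peers cover all but 2, so r8c7=2.
Step 42. [r2c7∈{9}] r2c7 is down to just 9 ⇒ r2c7=9.
Step 43. [r5c7∈{3}] r5c7 has the single candidate 3. So r5c7=3.
Step 44. [r6c7∈{4}] r6c7 is down to just 4. So r6c7=4.
Step 45. [r7c2∈{4}] r7c2 is down to just 4. So r7c2=4.
Step 46. [r7c6∈{8}] r7c6's peers cover all but 8, so r7c6=8.
Step 47. [r2c3∈{1}] r2c3's peers cover all but 1. So r2c3=1.
Step 48. [r4c5∈{8}] r4c5 has the single candidate 8 ⇒ r4c5=8.
Step 49. [r3c4∈{1}] r3c4 has the single candidate 1, so r3c4=1.
Step 50. [r4c9∈{1}] r4c9 is down to just 1, so r4c9=1.
Step 51. [r3c6∈{6}] only 6 remains possible at r3c6, so r3c6=6.
Step 52. [r1c5∈{4}] only 4 remains possible at r1c5 ⇒ r1c5=4.

Answer: 5 9 6 8 4 7 1 3 2 / 4 7 1 5 2 3 9 6 8 / 3 2 8 1 9 6 5 4 7 / 9 3 5 6 8 4 7 2 1 / 6 8 4 2 7 1 3 9 5 / 2 1 7 9 3 5 4 8 6 / 7 4 2 3 1 8 6 5 9 / 8 5 3 7 6 9 2 1 4 / 1 6 9 4 5 2 8 7 3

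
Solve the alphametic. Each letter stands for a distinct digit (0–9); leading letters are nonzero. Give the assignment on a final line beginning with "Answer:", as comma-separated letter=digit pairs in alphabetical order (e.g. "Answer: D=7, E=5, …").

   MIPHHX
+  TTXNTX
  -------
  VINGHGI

Step 1. [V] V is the leading digit of a 7-digit sum of two 6-digit numbers; the final carry is exactly 1 ⇒ V=1.
Step 2. [col 1: X + X ≡ I (mod 10)] no forcing yet in column 1 (carry-in 0); X=5 is free and consistent — try it. So X=5.
Step 3. [col 1: X + X ≡ I (mod 10)] column 1 reads X+X+carry(0)=I with X=5; with digits 1,5 already taken and all letters distinct, the only value for I is 0, so I=0.
Step 4. [col 2: H + T ≡ G (mod 10)] H=4 is one option consistent with column 2 (H + T ≡ G (mod 10), carry-in 1) — take it. So H=4.
Step 5. [col 2: H + T ≡ G (mod 10)] no forcing yet in column 2 (carry-in 1); T=8 is free and consistent — try it ⇒ T=8.
Step 6. [col 2: H + T ≡ G (mod 10)] in column 2 we have H+T≡G with carry-in 1; given H=4, T=8 and digits 0,1,4,5,8 already taken and all letters distinct, that pins G to 3 ⇒ G=3.
Step 7. [col 3: H + N ≡ H (mod 10)] column 3: given H=4, carry-in 1, and digits 0,1,3,4,5,8 already taken and all letters distinct, H+N≡H (mod 10) forces N=9, so N=9.
Step 8. [col 4: P + X ≡ G (mod 10)] column 4 reads P+X+carry(1)=G with X=5, G=3; with digits 0,1,3,4,5,8,9 already taken and all letters distinct, the only value for P is 7 ⇒ P=7.
Step 9. [col 6: M + T ≡ I (mod 10)] column 6 reads M+T+carry(0)=I with T=8, I=0; with digits 0,1,3,4,5,7,8,9 already taken and all letters distinct, the only value for M is 2 ⇒ M=2.

Answer: G=3, H=4, I=0, M=2, N=9, P=7, T=8, V=1, X=5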